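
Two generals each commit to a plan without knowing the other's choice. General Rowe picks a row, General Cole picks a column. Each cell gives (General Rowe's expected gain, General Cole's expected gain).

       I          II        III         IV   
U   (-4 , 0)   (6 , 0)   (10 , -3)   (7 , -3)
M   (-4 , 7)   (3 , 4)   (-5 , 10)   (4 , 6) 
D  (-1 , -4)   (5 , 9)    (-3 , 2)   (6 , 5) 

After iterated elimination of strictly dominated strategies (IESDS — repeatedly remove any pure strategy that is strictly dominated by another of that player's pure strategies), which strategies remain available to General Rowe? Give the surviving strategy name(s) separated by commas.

U, D

Row M is eliminated: D beats it against every remaining column (I: -1>-4, II: 5>3, III: -3>-5, IV: 6>4).
For General Cole, II strictly dominates III on the remaining rows (U: 0>-3, D: 9>2); eliminate III.
Column IV is eliminated: II beats it against every remaining row (U: 0>-3, D: 9>5).
Among the remaining strategies, none is strictly dominated by another pure strategy of the same player, so the elimination stops.
Surviving strategies — General Rowe: {U, D}; General Cole: {I, II}.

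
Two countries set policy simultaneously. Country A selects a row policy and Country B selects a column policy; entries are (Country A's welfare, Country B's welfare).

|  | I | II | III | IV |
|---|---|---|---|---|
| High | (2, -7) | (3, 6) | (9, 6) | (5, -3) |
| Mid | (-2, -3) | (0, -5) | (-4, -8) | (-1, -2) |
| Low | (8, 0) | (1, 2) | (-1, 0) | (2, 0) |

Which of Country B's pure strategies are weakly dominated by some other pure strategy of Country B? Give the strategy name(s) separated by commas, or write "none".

I: dominated, since IV does at least as well everywhere (High: -3>-7, Mid: -2>-3, Low: 0=0).
Nothing dominates II: I at High (6>-7); III at Mid (-5>-8); IV at High (6>-3).
III is weakly dominated by II (High: 6=6, Mid: -5>-8, Low: 2>0).
IV is not dominated — it holds its own against I at High (-3>-7); II at Mid (-2>-5); III at Mid (-2>-8).

I, III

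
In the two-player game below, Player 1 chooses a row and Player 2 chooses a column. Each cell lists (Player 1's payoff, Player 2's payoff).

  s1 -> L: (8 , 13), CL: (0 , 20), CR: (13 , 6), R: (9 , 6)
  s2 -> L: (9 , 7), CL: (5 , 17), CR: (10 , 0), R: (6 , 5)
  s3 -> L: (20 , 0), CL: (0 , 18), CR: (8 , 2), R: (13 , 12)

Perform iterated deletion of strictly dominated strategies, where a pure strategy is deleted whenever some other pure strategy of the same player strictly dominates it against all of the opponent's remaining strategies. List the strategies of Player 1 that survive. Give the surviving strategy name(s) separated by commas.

For Player 2, CL strictly dominates L on the remaining rows (s1: 20>13, s2: 17>7, s3: 18>0); eliminate L.
For Player 2, CL strictly dominates CR on the remaining rows (s1: 20>6, s2: 17>0, s3: 18>2); eliminate CR.
Player 2's strategy R is strictly dominated by CL (s1: 20>6, s2: 17>5, s3: 18>12) and is removed.
Player 1's strategy s1 is strictly dominated by s2 (CL: 5>0) and is removed.
For Player 1, s2 strictly dominates s3 on the remaining columns (CL: 5>0); eliminate s3.
Among the remaining strategies, none is strictly dominated by another pure strategy of the same player, so the elimination stops.
Surviving strategies — Player 1: {s2}; Player 2: {CL}.

s2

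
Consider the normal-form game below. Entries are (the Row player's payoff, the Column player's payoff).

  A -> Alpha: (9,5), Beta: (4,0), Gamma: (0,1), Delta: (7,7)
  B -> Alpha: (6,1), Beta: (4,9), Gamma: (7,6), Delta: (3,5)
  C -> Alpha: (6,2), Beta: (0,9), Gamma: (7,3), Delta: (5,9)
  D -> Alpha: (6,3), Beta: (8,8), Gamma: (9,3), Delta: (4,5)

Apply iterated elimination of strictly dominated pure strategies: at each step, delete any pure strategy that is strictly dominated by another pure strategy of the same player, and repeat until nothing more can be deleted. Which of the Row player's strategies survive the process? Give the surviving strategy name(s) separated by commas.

A, D

Column Alpha is eliminated: Delta beats it against every remaining row (A: 7>5, B: 5>1, C: 9>2, D: 5>3).
For the Row player, D strictly dominates B on the remaining columns (Beta: 8>4, Gamma: 9>7, Delta: 4>3); eliminate B.
For the Column player, Delta strictly dominates Gamma on the remaining rows (A: 7>1, C: 9>3, D: 5>3); eliminate Gamma.
For the Row player, A strictly dominates C on the remaining columns (Beta: 4>0, Delta: 7>5); eliminate C.
Among the remaining strategies, none is strictly dominated by another pure strategy of the same player, so the elimination stops.
Surviving strategies — the Row player: {A, D}; the Column player: {Beta, Delta}.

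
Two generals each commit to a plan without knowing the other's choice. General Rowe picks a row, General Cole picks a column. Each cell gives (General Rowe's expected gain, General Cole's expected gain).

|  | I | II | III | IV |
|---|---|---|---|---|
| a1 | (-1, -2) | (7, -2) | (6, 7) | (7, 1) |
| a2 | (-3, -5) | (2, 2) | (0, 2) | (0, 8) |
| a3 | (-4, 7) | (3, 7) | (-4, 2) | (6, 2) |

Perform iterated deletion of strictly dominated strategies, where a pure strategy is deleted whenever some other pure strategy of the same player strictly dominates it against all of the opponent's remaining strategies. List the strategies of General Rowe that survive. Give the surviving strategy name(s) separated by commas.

Row a2 is eliminated: a1 beats it against every remaining column (I: -1>-3, II: 7>2, III: 6>0, IV: 7>0).
For General Rowe, a1 strictly dominates a3 on the remaining columns (I: -1>-4, II: 7>3, III: 6>-4, IV: 7>6); eliminate a3.
Column I is eliminated: III beats it against every remaining row (a1: 7>-2).
General Cole's strategy II is strictly dominated by III (a1: 7>-2) and is removed.
General Cole's strategy IV is strictly dominated by III (a1: 7>1) and is removed.
Among the remaining strategies, none is strictly dominated by another pure strategy of the same player, so the elimination stops.
Surviving strategies — General Rowe: {a1}; General Cole: {III}.

a1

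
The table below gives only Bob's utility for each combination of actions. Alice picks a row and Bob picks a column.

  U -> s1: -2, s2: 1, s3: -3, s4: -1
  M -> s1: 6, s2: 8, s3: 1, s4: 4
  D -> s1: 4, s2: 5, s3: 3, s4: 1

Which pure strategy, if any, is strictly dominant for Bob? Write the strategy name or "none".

s2

s2 vs s1: U: 1>-2, M: 8>6, D: 5>4.
s2 vs s3: U: 1>-3, M: 8>1, D: 5>3.
s2 vs s4: U: 1>-1, M: 8>4, D: 5>1.
s2 strictly beats every other strategy against every opponent action, so it is strictly dominant.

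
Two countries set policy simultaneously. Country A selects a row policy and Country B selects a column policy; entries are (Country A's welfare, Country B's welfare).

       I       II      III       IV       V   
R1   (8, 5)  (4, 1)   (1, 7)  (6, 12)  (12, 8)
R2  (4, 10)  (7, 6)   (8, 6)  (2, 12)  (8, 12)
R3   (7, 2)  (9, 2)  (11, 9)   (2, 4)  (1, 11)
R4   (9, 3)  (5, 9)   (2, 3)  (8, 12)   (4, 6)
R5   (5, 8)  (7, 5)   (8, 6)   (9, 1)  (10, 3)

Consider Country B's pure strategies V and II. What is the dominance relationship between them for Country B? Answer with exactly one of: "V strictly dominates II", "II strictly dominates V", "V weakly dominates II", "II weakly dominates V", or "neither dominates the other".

neither dominates the other

Compare V to II across every action of Country A: R1: 8>1, R2: 12>6, R3: 11>2, R4: 6<9, R5: 3<5.
V does better at R1, R2, R3 but worse at R4, R5; neither strategy dominates the other.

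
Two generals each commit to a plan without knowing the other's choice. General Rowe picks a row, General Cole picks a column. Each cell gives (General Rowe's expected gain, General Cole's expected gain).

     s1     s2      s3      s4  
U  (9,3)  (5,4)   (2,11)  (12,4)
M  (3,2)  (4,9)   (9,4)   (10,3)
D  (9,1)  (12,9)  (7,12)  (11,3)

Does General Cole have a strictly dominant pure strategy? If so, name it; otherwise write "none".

s1 fails to dominate s2 at U (3<4).
s2 fails to dominate s3 at U (4<11).
s3 fails to dominate s2 at M (4<9).
s4 fails to dominate s2 at U (4=4).
No single strategy dominates all the others.

none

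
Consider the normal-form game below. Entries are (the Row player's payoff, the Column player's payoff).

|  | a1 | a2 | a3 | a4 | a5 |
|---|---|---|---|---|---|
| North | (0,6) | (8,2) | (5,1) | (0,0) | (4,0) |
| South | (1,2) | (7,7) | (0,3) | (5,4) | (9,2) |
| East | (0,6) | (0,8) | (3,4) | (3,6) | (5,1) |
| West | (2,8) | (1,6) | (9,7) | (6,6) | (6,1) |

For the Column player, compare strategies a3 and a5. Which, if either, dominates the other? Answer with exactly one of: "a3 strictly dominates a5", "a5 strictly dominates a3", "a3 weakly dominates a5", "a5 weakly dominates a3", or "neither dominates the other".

a3's payoffs vs a5's, by the Row player's action — North: 1>0, South: 3>2, East: 4>1, West: 7>1.
Every comparison favours a3, so a3 strictly dominates a5.

a3 strictly dominates a5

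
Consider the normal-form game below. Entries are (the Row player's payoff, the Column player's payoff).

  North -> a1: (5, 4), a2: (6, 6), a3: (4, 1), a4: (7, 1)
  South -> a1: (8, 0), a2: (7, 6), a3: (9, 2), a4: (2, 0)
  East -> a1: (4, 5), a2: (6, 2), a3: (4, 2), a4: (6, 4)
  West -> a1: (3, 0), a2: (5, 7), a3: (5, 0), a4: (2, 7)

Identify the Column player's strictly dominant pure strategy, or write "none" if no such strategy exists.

none

a1 fails to dominate a2 at North (4<6).
a2 fails to dominate a1 at East (2<5).
a3 fails to dominate a1 at North (1<4).
a4 fails to dominate a1 at North (1<4).
No single strategy dominates all the others.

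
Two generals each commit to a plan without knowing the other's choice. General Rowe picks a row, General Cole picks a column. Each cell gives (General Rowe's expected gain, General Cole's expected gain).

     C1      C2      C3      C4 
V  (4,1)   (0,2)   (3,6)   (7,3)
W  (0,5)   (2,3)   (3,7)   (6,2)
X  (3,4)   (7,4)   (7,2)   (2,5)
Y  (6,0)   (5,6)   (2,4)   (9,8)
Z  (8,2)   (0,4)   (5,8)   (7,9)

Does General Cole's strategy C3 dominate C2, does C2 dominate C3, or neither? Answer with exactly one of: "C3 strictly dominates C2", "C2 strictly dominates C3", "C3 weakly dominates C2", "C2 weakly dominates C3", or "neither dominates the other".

Compare C3 to C2 across each opponent action: V: 6>2, W: 7>3, X: 2<4, Y: 4<6, Z: 8>4.
C3 does better at V, W, Z but worse at X, Y; neither strategy dominates the other.

neither dominates the other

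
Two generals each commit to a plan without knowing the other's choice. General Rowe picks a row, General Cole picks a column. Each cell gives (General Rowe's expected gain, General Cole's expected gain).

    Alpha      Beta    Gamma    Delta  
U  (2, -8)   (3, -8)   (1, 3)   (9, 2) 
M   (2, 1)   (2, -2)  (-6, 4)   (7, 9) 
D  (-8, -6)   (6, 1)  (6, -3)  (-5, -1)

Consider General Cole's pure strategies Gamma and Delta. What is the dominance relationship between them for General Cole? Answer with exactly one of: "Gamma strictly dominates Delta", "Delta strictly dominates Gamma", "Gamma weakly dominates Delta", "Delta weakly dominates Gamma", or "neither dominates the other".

neither dominates the other

Compare Gamma to Delta across each choice by General Rowe: U: 3>2, M: 4<9, D: -3<-1.
Gamma does better at U but worse at M, D; neither strategy dominates the other.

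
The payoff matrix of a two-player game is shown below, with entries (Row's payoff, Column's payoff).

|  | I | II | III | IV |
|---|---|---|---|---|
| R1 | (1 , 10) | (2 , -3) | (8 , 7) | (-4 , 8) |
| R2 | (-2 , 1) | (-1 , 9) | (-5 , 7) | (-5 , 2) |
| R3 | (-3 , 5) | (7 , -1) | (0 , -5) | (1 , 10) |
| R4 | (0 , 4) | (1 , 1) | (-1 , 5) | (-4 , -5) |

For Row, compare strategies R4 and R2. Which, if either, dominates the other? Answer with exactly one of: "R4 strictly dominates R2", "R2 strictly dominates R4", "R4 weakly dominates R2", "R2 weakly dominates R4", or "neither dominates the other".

Compare R4 to R2 across each choice by Column: I: 0>-2, II: 1>-1, III: -1>-5, IV: -4>-5.
Every comparison favours R4, so R4 strictly dominates R2.

R4 strictly dominates R2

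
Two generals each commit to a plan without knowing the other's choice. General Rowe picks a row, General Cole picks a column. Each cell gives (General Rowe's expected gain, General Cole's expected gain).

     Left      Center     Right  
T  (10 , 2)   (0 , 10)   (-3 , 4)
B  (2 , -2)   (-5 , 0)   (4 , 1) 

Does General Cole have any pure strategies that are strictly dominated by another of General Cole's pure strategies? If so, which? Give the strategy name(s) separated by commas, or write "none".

Left: dominated, since Center does at least as well everywhere (T: 10>2, B: 0>-2).
Nothing dominates Center: Left at T (10>2); Right at T (10>4).
Right is not dominated — it holds its own against Left at T (4>2); Center at B (1>0).

Left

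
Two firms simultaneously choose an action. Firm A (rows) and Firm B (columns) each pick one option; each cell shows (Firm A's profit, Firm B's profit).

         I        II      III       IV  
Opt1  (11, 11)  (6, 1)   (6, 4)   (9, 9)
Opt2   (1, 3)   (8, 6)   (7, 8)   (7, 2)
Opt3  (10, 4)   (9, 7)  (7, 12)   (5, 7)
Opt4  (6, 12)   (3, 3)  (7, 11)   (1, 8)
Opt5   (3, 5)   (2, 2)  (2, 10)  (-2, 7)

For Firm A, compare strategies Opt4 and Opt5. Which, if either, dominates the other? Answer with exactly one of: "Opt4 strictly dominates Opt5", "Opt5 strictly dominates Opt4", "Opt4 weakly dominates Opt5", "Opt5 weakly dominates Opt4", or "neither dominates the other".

Opt4's payoffs vs Opt5's, by Firm B's action — I: 6>3, II: 3>2, III: 7>2, IV: 1>-2.
Opt4 gives a strictly higher payoff against each choice by Firm B, so Opt4 strictly dominates Opt5.

Opt4 strictly dominates Opt5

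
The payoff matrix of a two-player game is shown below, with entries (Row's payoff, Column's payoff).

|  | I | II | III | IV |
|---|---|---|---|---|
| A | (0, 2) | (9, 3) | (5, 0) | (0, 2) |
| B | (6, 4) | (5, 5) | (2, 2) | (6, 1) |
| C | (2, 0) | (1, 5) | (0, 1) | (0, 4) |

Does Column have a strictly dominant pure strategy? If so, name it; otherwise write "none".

II vs I: A: 3>2, B: 5>4, C: 5>0.
II vs III: A: 3>0, B: 5>2, C: 5>1.
II vs IV: A: 3>2, B: 5>1, C: 5>4.
II strictly beats every other strategy against every opponent action, so it is strictly dominant.

II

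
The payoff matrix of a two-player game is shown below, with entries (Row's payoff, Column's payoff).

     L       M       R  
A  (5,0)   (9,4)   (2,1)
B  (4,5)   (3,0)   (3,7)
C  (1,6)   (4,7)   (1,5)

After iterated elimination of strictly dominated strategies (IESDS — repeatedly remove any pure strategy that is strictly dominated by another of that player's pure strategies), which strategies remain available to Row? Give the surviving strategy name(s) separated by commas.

A, B

Row C is eliminated: A beats it against every remaining column (L: 5>1, M: 9>4, R: 2>1).
Column's strategy L is strictly dominated by R (A: 1>0, B: 7>5) and is removed.
Among the remaining strategies, none is strictly dominated by another pure strategy of the same player, so the elimination stops.
Surviving strategies — Row: {A, B}; Column: {M, R}.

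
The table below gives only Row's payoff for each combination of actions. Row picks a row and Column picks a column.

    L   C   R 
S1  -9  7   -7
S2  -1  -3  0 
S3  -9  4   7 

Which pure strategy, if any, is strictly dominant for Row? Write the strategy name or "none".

none

S1 fails to dominate S2 at L (-9<-1).
S2 fails to dominate S1 at C (-3<7).
S3 fails to dominate S1 at L (-9=-9).
No single strategy dominates all the others.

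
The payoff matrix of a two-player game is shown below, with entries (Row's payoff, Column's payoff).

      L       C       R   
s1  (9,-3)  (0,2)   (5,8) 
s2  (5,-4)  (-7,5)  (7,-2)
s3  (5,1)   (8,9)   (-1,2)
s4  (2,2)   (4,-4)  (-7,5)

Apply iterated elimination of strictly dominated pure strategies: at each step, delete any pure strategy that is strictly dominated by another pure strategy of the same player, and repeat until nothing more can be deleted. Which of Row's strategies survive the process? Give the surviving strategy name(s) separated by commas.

Row s4 is eliminated: s3 beats it against every remaining column (L: 5>2, C: 8>4, R: -1>-7).
For Column, C strictly dominates L on the remaining rows (s1: 2>-3, s2: 5>-4, s3: 9>1); eliminate L.
Among the remaining strategies, none is strictly dominated by another pure strategy of the same player, so the elimination stops.
Surviving strategies — Row: {s1, s2, s3}; Column: {C, R}.

s1, s2, s3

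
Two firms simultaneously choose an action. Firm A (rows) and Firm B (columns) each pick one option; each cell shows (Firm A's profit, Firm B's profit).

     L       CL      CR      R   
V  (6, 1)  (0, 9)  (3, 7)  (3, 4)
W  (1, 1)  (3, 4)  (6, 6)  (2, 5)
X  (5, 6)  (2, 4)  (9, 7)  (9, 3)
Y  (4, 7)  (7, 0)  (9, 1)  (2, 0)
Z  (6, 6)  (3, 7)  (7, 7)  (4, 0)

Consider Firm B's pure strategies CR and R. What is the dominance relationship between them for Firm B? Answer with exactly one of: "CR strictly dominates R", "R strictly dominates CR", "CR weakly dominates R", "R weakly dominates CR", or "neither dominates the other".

Compare CR to R across each opponent action: V: 7>4, W: 6>5, X: 7>3, Y: 1>0, Z: 7>0.
CR gives a strictly higher payoff against each opponent action, so CR strictly dominates R.

CR strictly dominates R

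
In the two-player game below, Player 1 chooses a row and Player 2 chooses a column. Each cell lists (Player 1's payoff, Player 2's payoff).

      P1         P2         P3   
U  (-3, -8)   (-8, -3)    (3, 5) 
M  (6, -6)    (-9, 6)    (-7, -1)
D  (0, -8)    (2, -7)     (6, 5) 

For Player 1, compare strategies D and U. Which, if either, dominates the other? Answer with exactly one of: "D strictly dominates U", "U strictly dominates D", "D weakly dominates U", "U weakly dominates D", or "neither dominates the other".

Compare D to U across each opponent action: P1: 0>-3, P2: 2>-8, P3: 6>3.
D gives a strictly higher payoff against each opponent action, so D strictly dominates U.

D strictly dominates U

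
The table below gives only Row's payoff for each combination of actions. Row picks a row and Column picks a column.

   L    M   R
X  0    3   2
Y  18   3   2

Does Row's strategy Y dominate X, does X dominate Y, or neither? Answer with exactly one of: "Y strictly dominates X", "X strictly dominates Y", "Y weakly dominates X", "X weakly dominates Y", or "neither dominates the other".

Y weakly dominates X

Y's payoffs vs X's, by Column's action — L: 18>0, M: 3=3, R: 2=2.
Y is at least as good everywhere and strictly better somewhere (tied only at M, R), so Y weakly but not strictly dominates X.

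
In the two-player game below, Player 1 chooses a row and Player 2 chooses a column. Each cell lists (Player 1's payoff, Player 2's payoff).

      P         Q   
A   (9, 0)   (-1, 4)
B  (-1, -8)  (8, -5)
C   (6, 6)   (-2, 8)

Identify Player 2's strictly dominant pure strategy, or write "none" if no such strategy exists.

Q vs P: A: 4>0, B: -5>-8, C: 8>6.
Q strictly beats every other strategy against every opponent action, so it is strictly dominant.

Q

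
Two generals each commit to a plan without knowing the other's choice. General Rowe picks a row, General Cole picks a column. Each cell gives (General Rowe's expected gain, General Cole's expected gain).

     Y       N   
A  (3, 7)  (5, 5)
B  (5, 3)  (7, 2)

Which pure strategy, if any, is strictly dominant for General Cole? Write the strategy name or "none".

Y vs N: A: 7>5, B: 3>2.
Y strictly beats every other strategy against every opponent action, so it is strictly dominant.

Y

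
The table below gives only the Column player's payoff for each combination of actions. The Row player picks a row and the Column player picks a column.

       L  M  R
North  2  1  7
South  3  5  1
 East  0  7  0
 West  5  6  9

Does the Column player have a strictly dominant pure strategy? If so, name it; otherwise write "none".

L fails to dominate M at South (3<5).
M fails to dominate L at North (1<2).
R fails to dominate L at South (1<3).
No single strategy dominates all the others.

none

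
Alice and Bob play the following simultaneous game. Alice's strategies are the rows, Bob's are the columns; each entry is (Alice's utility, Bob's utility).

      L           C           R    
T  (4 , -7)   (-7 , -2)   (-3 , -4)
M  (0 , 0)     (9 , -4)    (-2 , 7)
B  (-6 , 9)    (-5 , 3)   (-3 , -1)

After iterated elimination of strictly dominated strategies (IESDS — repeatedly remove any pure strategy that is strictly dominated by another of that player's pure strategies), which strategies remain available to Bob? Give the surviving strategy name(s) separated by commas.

R

Alice's strategy B is strictly dominated by M (L: 0>-6, C: 9>-5, R: -2>-3) and is removed.
Bob's strategy L is strictly dominated by R (T: -4>-7, M: 7>0) and is removed.
Alice's strategy T is strictly dominated by M (C: 9>-7, R: -2>-3) and is removed.
Bob's strategy C is strictly dominated by R (M: 7>-4) and is removed.
Among the remaining strategies, none is strictly dominated by another pure strategy of the same player, so the elimination stops.
Surviving strategies — Alice: {M}; Bob: {R}.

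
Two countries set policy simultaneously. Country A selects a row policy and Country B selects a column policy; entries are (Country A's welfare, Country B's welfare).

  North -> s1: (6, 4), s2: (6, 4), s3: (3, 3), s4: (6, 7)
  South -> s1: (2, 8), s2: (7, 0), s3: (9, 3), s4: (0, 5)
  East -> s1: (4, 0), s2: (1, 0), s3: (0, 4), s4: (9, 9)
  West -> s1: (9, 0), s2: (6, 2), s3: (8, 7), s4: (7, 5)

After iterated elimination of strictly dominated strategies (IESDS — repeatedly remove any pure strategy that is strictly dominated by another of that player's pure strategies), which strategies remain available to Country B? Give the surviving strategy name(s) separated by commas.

s1, s3, s4

Country B's strategy s2 is strictly dominated by s4 (North: 7>4, South: 5>0, East: 9>0, West: 5>2) and is removed.
Row North is eliminated: West beats it against every remaining column (s1: 9>6, s3: 8>3, s4: 7>6).
Among the remaining strategies, none is strictly dominated by another pure strategy of the same player, so the elimination stops.
Surviving strategies — Country A: {South, East, West}; Country B: {s1, s3, s4}.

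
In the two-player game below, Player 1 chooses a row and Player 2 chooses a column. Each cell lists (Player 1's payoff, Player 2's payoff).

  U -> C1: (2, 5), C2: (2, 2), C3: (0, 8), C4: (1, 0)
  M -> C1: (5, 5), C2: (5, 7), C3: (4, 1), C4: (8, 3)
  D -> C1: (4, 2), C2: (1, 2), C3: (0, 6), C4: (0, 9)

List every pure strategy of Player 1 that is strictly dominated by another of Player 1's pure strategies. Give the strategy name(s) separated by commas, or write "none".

U, D

U: dominated, since M does at least as well everywhere (C1: 5>2, C2: 5>2, C3: 4>0, C4: 8>1).
M is not dominated — it holds its own against U at C1 (5>2); D at C1 (5>4).
D: dominated, since M does at least as well everywhere (C1: 5>4, C2: 5>1, C3: 4>0, C4: 8>0).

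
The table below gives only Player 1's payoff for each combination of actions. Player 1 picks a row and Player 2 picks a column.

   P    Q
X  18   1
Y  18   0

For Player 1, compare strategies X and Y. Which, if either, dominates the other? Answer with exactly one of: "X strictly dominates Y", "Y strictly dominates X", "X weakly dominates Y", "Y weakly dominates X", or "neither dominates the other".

X's payoffs vs Y's, by Player 2's action — P: 18=18, Q: 1>0.
X is at least as good everywhere and strictly better somewhere (tied only at P), so X weakly but not strictly dominates Y.

X weakly dominates Y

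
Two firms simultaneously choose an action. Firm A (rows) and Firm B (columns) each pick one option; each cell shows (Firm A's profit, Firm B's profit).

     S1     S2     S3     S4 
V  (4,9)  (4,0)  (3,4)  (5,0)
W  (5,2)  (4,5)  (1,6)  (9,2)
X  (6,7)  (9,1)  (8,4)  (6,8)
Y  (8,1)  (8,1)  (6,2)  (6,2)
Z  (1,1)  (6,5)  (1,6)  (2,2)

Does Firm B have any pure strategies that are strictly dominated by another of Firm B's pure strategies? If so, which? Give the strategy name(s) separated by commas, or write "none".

S2

Nothing dominates S1: S2 at V (9>0); S3 at V (9>4); S4 at V (9>0).
S3 strictly dominates S2 — V: 4>0, W: 6>5, X: 4>1, Y: 2>1, Z: 6>5.
S3 is not dominated — it holds its own against S1 at W (6>2); S2 at V (4>0); S4 at V (4>0).
S4 is not dominated — it holds its own against S1 at W (2=2); S2 at V (0=0); S3 at X (8>4).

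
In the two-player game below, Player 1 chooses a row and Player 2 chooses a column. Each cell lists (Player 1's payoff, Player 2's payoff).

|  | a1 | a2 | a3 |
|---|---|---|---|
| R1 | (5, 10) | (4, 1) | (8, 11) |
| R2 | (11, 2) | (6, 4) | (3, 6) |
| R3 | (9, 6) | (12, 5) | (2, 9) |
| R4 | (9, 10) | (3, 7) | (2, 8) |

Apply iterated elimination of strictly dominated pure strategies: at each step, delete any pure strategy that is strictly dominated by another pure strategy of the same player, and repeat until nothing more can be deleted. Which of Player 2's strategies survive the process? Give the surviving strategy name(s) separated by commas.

Row R4 is eliminated: R2 beats it against every remaining column (a1: 11>9, a2: 6>3, a3: 3>2).
For Player 2, a3 strictly dominates a1 on the remaining rows (R1: 11>10, R2: 6>2, R3: 9>6); eliminate a1.
For Player 2, a3 strictly dominates a2 on the remaining rows (R1: 11>1, R2: 6>4, R3: 9>5); eliminate a2.
Row R2 is eliminated: R1 beats it against every remaining column (a3: 8>3).
Player 1's strategy R3 is strictly dominated by R1 (a3: 8>2) and is removed.
Among the remaining strategies, none is strictly dominated by another pure strategy of the same player, so the elimination stops.
Surviving strategies — Player 1: {R1}; Player 2: {a3}.

a3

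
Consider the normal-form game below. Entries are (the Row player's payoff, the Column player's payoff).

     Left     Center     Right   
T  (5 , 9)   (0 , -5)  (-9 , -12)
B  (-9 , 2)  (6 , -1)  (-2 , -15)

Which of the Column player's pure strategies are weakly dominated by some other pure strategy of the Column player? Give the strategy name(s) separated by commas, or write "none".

Left: no other strategy beats it everywhere (Center at T (9>-5); Right at T (9>-12)).
Left weakly dominates Center — T: 9>-5, B: 2>-1.
Right: dominated, since Left does at least as well everywhere (T: 9>-12, B: 2>-15).

Center, Right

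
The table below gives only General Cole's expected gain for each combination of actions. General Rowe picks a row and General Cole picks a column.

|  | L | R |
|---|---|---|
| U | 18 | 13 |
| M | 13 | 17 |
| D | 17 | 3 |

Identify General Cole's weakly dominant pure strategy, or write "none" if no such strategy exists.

none

L fails to dominate R at M (13<17).
R fails to dominate L at U (13<18).
No single strategy dominates all the others.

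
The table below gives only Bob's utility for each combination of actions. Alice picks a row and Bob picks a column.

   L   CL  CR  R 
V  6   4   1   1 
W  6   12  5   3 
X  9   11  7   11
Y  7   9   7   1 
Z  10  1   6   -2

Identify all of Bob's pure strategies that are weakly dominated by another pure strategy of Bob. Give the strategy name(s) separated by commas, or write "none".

L is not dominated — it holds its own against CL at V (6>4); CR at V (6>1); R at V (6>1).
CL is not dominated — it holds its own against L at W (12>6); CR at V (4>1); R at V (4>1).
CR: dominated, since L does at least as well everywhere (V: 6>1, W: 6>5, X: 9>7, Y: 7=7, Z: 10>6).
R is weakly dominated by CL (V: 4>1, W: 12>3, X: 11=11, Y: 9>1, Z: 1>-2).

CR, R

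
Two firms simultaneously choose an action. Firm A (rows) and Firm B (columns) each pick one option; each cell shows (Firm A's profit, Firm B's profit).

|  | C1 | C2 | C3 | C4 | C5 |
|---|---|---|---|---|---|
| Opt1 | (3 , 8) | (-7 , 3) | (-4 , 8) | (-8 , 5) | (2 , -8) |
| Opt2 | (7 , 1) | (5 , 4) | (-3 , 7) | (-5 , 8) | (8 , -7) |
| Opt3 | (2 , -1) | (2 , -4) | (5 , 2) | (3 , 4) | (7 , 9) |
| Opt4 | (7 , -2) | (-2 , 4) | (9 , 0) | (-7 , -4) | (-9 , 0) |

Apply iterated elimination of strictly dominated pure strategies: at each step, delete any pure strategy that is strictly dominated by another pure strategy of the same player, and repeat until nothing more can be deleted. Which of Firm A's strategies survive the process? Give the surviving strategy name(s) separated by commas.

Opt2, Opt3, Opt4

For Firm A, Opt2 strictly dominates Opt1 on the remaining columns (C1: 7>3, C2: 5>-7, C3: -3>-4, C4: -5>-8, C5: 8>2); eliminate Opt1.
Firm B's strategy C1 is strictly dominated by C3 (Opt2: 7>1, Opt3: 2>-1, Opt4: 0>-2) and is removed.
Among the remaining strategies, none is strictly dominated by another pure strategy of the same player, so the elimination stops.
Surviving strategies — Firm A: {Opt2, Opt3, Opt4}; Firm B: {C2, C3, C4, C5}.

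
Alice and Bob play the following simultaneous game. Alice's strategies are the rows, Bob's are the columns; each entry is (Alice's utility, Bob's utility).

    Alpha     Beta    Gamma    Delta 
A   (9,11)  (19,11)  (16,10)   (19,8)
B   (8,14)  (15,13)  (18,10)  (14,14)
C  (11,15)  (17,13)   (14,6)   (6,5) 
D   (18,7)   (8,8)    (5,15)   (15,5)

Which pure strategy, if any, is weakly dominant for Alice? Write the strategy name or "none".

none

A fails to dominate B at Gamma (16<18).
B fails to dominate A at Alpha (8<9).
C fails to dominate A at Beta (17<19).
D fails to dominate A at Beta (8<19).
No single strategy dominates all the others.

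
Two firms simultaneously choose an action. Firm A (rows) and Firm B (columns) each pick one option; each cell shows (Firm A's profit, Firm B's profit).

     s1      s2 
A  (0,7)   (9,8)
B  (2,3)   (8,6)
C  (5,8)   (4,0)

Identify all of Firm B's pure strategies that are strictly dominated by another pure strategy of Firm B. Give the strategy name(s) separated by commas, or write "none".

Nothing dominates s1: s2 at C (8>0).
Nothing dominates s2: s1 at A (8>7).

none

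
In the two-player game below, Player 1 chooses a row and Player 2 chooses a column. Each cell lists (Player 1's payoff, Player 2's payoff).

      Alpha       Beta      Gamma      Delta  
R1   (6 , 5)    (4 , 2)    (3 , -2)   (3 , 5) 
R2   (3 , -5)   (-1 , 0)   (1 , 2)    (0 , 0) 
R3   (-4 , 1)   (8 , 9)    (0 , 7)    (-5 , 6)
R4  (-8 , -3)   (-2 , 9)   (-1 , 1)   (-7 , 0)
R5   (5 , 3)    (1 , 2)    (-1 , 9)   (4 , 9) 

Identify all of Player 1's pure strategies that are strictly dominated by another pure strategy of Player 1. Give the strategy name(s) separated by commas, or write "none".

R2, R4

R1 is not dominated — it holds its own against R2 at Alpha (6>3); R3 at Alpha (6>-4); R4 at Alpha (6>-8); R5 at Alpha (6>5).
R1 strictly dominates R2 — Alpha: 6>3, Beta: 4>-1, Gamma: 3>1, Delta: 3>0.
Nothing dominates R3: R1 at Beta (8>4); R2 at Beta (8>-1); R4 at Alpha (-4>-8); R5 at Beta (8>1).
R4: dominated, since R1 does at least as well everywhere (Alpha: 6>-8, Beta: 4>-2, Gamma: 3>-1, Delta: 3>-7).
R5 is not dominated — it holds its own against R1 at Delta (4>3); R2 at Alpha (5>3); R3 at Alpha (5>-4); R4 at Alpha (5>-8).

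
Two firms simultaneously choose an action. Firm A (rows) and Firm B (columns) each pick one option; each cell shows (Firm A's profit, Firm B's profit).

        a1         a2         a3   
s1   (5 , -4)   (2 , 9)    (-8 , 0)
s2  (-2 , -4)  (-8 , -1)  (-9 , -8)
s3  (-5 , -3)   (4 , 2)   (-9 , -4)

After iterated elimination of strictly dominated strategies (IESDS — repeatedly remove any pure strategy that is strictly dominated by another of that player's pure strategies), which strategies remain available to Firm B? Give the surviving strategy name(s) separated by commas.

a2

Row s2 is eliminated: s1 beats it against every remaining column (a1: 5>-2, a2: 2>-8, a3: -8>-9).
Column a1 is eliminated: a2 beats it against every remaining row (s1: 9>-4, s3: 2>-3).
Firm B's strategy a3 is strictly dominated by a2 (s1: 9>0, s3: 2>-4) and is removed.
For Firm A, s3 strictly dominates s1 on the remaining columns (a2: 4>2); eliminate s1.
Among the remaining strategies, none is strictly dominated by another pure strategy of the same player, so the elimination stops.
Surviving strategies — Firm A: {s3}; Firm B: {a2}.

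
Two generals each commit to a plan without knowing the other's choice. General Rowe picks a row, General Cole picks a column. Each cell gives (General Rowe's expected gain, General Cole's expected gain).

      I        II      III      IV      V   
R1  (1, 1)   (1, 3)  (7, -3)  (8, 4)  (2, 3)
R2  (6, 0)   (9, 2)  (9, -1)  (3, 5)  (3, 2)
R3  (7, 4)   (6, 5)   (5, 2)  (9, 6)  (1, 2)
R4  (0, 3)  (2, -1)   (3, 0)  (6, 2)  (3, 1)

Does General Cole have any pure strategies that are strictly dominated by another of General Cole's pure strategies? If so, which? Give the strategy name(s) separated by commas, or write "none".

I: no other strategy beats it everywhere (II at R4 (3>-1); III at R1 (1>-3); IV at R4 (3>2); V at R3 (4>2)).
II: dominated, since IV does at least as well everywhere (R1: 4>3, R2: 5>2, R3: 6>5, R4: 2>-1).
III is strictly dominated by I (R1: 1>-3, R2: 0>-1, R3: 4>2, R4: 3>0).
Nothing dominates IV: I at R1 (4>1); II at R1 (4>3); III at R1 (4>-3); V at R1 (4>3).
IV strictly dominates V — R1: 4>3, R2: 5>2, R3: 6>2, R4: 2>1.

II, III, V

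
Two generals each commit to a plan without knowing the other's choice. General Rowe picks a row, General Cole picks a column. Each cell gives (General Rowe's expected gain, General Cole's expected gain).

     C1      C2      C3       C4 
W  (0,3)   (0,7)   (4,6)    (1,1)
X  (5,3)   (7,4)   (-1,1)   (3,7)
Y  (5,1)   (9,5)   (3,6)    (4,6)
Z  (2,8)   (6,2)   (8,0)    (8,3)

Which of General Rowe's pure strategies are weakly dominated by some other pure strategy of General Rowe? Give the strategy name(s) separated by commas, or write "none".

Z weakly dominates W — C1: 2>0, C2: 6>0, C3: 8>4, C4: 8>1.
Y weakly dominates X — C1: 5=5, C2: 9>7, C3: 3>-1, C4: 4>3.
Y: no other strategy beats it everywhere (W at C1 (5>0); X at C2 (9>7); Z at C1 (5>2)).
Nothing dominates Z: W at C1 (2>0); X at C3 (8>-1); Y at C3 (8>3).

W, X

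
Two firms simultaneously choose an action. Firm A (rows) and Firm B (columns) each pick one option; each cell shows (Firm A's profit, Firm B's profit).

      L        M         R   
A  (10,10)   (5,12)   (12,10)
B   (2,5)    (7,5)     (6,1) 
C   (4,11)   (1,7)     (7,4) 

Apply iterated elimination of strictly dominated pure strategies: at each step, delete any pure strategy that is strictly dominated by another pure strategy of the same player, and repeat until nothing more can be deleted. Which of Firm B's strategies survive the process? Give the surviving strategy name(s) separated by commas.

Row C is eliminated: A beats it against every remaining column (L: 10>4, M: 5>1, R: 12>7).
For Firm B, M strictly dominates R on the remaining rows (A: 12>10, B: 5>1); eliminate R.
Among the remaining strategies, none is strictly dominated by another pure strategy of the same player, so the elimination stops.
Surviving strategies — Firm A: {A, B}; Firm B: {L, M}.

L, M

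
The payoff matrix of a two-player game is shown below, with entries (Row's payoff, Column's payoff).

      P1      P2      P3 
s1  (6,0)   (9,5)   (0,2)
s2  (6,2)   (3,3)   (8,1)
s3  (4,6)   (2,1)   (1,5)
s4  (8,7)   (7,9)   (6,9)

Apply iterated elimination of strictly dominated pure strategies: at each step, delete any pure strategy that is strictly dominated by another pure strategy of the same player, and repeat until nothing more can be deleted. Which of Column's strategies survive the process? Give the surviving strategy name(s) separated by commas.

P2, P3

Row s3 is eliminated: s2 beats it against every remaining column (P1: 6>4, P2: 3>2, P3: 8>1).
Column's strategy P1 is strictly dominated by P2 (s1: 5>0, s2: 3>2, s4: 9>7) and is removed.
Among the remaining strategies, none is strictly dominated by another pure strategy of the same player, so the elimination stops.
Surviving strategies — Row: {s1, s2, s4}; Column: {P2, P3}.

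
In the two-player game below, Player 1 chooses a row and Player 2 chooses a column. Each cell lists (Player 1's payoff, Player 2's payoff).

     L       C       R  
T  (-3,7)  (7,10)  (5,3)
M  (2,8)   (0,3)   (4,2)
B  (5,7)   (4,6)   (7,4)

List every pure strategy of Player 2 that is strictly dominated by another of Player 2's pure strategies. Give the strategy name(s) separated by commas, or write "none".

R

L: no other strategy beats it everywhere (C at M (8>3); R at T (7>3)).
C is not dominated — it holds its own against L at T (10>7); R at T (10>3).
L strictly dominates R — T: 7>3, M: 8>2, B: 7>4.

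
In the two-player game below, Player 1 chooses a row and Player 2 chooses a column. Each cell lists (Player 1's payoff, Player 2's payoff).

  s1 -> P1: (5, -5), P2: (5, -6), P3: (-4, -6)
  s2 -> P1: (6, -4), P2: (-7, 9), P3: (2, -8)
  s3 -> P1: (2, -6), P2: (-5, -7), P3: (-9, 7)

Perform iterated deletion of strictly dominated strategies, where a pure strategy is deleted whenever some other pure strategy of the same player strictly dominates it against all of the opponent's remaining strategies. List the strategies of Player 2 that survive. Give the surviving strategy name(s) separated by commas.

P1, P2

For Player 1, s1 strictly dominates s3 on the remaining columns (P1: 5>2, P2: 5>-5, P3: -4>-9); eliminate s3.
Player 2's strategy P3 is strictly dominated by P1 (s1: -5>-6, s2: -4>-8) and is removed.
Among the remaining strategies, none is strictly dominated by another pure strategy of the same player, so the elimination stops.
Surviving strategies — Player 1: {s1, s2}; Player 2: {P1, P2}.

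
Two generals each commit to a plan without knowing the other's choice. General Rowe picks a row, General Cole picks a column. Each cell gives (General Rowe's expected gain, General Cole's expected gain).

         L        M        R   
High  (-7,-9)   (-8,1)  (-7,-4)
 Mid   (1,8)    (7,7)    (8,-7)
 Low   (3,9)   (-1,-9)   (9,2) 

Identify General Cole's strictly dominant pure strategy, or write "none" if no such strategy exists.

none

L fails to dominate M at High (-9<1).
M fails to dominate L at Mid (7<8).
R fails to dominate L at Mid (-7<8).
No single strategy dominates all the others.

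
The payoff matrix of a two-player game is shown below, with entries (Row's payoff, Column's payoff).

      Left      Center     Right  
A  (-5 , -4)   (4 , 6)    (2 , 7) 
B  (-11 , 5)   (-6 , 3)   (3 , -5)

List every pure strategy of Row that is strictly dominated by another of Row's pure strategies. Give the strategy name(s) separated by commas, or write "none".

A is not dominated — it holds its own against B at Left (-5>-11).
B is not dominated — it holds its own against A at Right (3>2).

none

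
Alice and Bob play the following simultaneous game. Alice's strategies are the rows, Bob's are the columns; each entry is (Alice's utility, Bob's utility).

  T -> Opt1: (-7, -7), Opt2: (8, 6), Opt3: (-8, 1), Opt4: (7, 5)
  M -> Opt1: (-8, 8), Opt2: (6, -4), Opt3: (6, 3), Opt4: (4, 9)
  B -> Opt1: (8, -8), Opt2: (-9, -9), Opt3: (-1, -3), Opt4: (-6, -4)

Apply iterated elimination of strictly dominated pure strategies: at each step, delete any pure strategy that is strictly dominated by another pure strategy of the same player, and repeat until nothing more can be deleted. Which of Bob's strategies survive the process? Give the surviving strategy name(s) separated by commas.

Opt2

Column Opt1 is eliminated: Opt4 beats it against every remaining row (T: 5>-7, M: 9>8, B: -4>-8).
Alice's strategy B is strictly dominated by M (Opt2: 6>-9, Opt3: 6>-1, Opt4: 4>-6) and is removed.
For Bob, Opt4 strictly dominates Opt3 on the remaining rows (T: 5>1, M: 9>3); eliminate Opt3.
For Alice, T strictly dominates M on the remaining columns (Opt2: 8>6, Opt4: 7>4); eliminate M.
Column Opt4 is eliminated: Opt2 beats it against every remaining row (T: 6>5).
Among the remaining strategies, none is strictly dominated by another pure strategy of the same player, so the elimination stops.
Surviving strategies — Alice: {T}; Bob: {Opt2}.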